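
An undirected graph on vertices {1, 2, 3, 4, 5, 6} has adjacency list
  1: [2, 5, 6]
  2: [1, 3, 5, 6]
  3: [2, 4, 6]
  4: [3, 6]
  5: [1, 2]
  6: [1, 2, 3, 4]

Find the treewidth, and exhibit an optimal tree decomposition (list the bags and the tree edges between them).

Each bag holds 3 vertices, so the decomposition has width 2, which upper-bounds the treewidth. Conversely, {1, 2, 5} is a clique of size 3, and the vertices of any clique must share a bag in every tree decomposition; so some bag has ≥ 3 vertices and tw(G) ≥ 2. Therefore the treewidth is 2.

Treewidth 2.
One such decomposition:
Bags: B1 = {1, 2, 6}  B2 = {2, 3, 6}  B3 = {3, 4, 6}  B4 = {1, 2, 5}
Tree: B1–B2, B2–B3, B1–B4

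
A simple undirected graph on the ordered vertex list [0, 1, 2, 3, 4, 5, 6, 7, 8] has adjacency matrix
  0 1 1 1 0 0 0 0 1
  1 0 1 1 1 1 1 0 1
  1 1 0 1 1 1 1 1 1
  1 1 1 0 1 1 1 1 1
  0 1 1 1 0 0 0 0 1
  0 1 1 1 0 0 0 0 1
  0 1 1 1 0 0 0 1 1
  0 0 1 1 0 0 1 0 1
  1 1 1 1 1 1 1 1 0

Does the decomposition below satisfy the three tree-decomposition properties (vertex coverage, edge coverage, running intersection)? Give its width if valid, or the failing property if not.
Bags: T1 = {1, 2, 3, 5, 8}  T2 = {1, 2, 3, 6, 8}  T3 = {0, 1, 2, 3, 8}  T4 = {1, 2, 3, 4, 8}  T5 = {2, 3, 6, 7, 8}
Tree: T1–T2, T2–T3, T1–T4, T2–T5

Yes; width 4.

Vertex coverage: the bags together contain {0, 1, 2, 3, 4, 5, 6, 7, 8}, the full vertex set. Edge coverage: each edge of G has both endpoints in at least one bag. Running intersection: for every vertex, the bags containing it form a connected subtree. All three properties hold, so this is a valid tree decomposition of width max|bag| − 1 = 4, and hence tw(G) ≤ 4.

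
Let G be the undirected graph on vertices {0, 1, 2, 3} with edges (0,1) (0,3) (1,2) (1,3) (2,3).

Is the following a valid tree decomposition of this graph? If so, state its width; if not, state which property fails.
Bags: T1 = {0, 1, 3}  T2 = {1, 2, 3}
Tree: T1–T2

Yes; width 2.

Every vertex of G appears in some bag (union = {0, 1, 2, 3}); every edge is covered by a bag; and for each vertex v the set of bags containing v is connected in the bag tree. The decomposition is therefore valid. The largest bag has 3 vertices, so the width is 2.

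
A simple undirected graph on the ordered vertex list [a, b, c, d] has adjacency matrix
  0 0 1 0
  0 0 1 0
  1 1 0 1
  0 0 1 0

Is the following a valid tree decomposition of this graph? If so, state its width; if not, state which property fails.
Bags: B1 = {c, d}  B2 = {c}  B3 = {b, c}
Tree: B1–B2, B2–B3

No — vertex a appears in no bag.

A tree decomposition must satisfy three properties: every vertex lies in some bag; for every edge, both endpoints lie together in some bag; and for every vertex, the bags containing it form a connected subtree. Here vertex a appears in no bag, so the decomposition is invalid.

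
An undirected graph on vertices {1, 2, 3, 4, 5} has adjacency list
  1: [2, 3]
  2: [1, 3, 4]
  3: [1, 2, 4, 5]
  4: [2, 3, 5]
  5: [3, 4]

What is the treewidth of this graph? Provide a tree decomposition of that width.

The largest bag has 3 vertices, giving width 2; this decomposition certifies tw(G) ≤ 2. On the other hand G contains the 3-clique {1, 2, 3}. A clique must lie in a single bag of any decomposition, so no decomposition can have width below 2. The upper and lower bounds meet at 2, so that is the treewidth.

Treewidth 2.
One optimal decomposition is:
Bags: B1 = {1, 2, 3}  B2 = {2, 3, 4}  B3 = {3, 4, 5}
Tree: B1–B2, B2–B3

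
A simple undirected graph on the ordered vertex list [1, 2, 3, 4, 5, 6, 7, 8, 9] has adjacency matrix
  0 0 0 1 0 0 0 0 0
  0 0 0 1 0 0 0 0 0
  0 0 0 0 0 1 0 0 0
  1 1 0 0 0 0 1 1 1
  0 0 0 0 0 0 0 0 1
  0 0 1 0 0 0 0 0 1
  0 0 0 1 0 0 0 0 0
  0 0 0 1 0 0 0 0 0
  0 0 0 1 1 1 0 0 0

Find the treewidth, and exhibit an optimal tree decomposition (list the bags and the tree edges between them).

Treewidth 1.
Bags: B1 = {5, 9}  B2 = {4, 9}  B3 = {6, 9}  B4 = {4, 8}  B5 = {2, 4}  B6 = {1, 4}  B7 = {3, 6}  B8 = {4, 7}
Tree: B1–B2, B1–B3, B2–B4, B2–B5, B2–B6, B3–B7, B5–B8

Every bag has size at most 2, so the width is 2 − 1 = 1 and tw(G) ≤ 1. Since G has at least one edge (e.g. 5–9), it is not an edgeless graph, so tw(G) ≥ 1. Combining the bounds, tw(G) = 1.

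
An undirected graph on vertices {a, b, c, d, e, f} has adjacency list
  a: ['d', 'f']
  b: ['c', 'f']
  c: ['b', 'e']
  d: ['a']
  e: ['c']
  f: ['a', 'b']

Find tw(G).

A width-1 tree decomposition is:
Bags: B1 = {c, e}  B2 = {b, c}  B3 = {b, f}  B4 = {a, f}  B5 = {a, d}
Tree: B1–B2, B2–B3, B3–B4, B4–B5
The largest bag has 2 vertices, giving width 1; this decomposition certifies tw(G) ≤ 1. G has an edge, so its treewidth is at least 1. Therefore the treewidth is 1.

1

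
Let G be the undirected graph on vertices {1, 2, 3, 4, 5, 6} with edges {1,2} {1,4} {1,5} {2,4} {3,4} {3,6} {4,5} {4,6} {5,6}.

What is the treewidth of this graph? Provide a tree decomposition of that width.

Each bag holds 3 vertices, so the decomposition has width 2, which upper-bounds the treewidth. On the other hand G contains the 3-clique {1, 2, 4}. A clique must lie in a single bag of any decomposition, so no decomposition can have width below 2. Therefore the treewidth is 2.

Treewidth 2.
One such decomposition:
Bags: B1 = {4, 5, 6}  B2 = {3, 4, 6}  B3 = {1, 4, 5}  B4 = {1, 2, 4}
Tree: B1–B2, B1–B3, B3–B4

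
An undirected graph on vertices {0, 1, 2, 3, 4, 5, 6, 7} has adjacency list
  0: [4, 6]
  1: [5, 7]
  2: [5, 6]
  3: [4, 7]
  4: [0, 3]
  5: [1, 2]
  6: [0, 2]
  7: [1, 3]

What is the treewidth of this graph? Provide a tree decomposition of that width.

The largest bag has 3 vertices, giving width 2; this decomposition certifies tw(G) ≤ 2. Since 7–1–5–2–6–0–4–3–7 is a cycle in G, G is not acyclic. Forests are exactly the graphs of treewidth ≤ 1, so tw(G) ≥ 2. Combining the bounds, tw(G) = 2.

Treewidth 2.
Bags: B1 = {1, 5, 7}  B2 = {2, 5, 7}  B3 = {2, 6, 7}  B4 = {0, 6, 7}  B5 = {0, 4, 7}  B6 = {3, 4, 7}
Tree: B1–B2, B2–B3, B3–B4, B4–B5, B5–B6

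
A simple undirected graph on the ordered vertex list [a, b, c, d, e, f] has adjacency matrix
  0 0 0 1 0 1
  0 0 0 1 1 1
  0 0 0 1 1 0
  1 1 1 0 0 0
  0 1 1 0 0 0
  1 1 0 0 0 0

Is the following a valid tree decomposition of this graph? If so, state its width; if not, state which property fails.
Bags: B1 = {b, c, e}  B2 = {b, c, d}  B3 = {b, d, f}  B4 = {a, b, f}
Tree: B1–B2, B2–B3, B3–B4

A tree decomposition must satisfy three properties: every vertex lies in some bag; for every edge, both endpoints lie together in some bag; and for every vertex, the bags containing it form a connected subtree. Here edge (d,a) lies in no bag, so the decomposition is invalid.

No — edge (d,a) lies in no bag.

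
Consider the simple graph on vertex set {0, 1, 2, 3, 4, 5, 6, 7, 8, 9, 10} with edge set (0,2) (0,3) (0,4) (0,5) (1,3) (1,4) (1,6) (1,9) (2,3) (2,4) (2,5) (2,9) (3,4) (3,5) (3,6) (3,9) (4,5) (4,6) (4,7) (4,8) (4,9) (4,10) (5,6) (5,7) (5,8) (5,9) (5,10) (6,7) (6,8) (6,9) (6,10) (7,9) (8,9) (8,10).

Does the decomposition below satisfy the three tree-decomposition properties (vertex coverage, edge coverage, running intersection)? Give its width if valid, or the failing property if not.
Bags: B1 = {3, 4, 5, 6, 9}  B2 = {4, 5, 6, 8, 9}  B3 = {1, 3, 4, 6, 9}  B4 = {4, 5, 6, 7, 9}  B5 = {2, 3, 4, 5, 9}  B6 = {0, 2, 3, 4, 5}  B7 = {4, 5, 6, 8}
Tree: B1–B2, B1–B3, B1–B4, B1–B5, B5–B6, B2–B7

No — vertex 10 appears in no bag.

A tree decomposition must satisfy three properties: every vertex lies in some bag; for every edge, both endpoints lie together in some bag; and for every vertex, the bags containing it form a connected subtree. Here vertex 10 appears in no bag, so the decomposition is invalid.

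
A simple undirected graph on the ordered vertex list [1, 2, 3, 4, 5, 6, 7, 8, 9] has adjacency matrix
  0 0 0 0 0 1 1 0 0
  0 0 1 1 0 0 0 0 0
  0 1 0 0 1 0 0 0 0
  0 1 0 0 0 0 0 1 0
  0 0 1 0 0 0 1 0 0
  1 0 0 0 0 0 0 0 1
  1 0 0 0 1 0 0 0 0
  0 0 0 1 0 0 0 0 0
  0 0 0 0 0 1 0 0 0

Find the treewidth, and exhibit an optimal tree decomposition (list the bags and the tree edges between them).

Treewidth 1.
Bags: B1 = {6, 9}  B2 = {1, 6}  B3 = {1, 7}  B4 = {5, 7}  B5 = {3, 5}  B6 = {2, 3}  B7 = {2, 4}  B8 = {4, 8}
Tree: B1–B2, B2–B3, B3–B4, B4–B5, B5–B6, B6–B7, B7–B8

The largest bag has 2 vertices, giving width 1; this decomposition certifies tw(G) ≤ 1. G has an edge, so its treewidth is at least 1. The upper and lower bounds meet at 1, so that is the treewidth.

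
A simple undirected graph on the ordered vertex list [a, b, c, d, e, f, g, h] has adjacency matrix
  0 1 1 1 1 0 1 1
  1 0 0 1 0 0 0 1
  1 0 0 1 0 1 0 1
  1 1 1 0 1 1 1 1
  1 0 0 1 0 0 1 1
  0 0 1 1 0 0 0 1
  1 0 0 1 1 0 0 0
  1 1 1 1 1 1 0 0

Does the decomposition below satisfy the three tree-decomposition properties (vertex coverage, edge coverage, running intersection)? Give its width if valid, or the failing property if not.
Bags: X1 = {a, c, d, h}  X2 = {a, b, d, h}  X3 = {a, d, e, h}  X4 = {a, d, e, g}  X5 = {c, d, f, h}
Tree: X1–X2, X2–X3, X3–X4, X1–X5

Yes; width 3.

Every vertex of G appears in some bag (union = {a, b, c, d, e, f, g, h}); every edge is covered by a bag; and for each vertex v the set of bags containing v is connected in the bag tree. The decomposition is therefore valid. The largest bag has 4 vertices, so the width is 3.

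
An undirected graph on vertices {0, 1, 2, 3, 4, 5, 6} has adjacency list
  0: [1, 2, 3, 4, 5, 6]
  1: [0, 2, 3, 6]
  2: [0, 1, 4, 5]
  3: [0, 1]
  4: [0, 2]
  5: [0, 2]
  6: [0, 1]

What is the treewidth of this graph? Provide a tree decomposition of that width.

Treewidth 2.
One such decomposition:
Bags: B1 = {0, 2, 4}  B2 = {0, 1, 2}  B3 = {0, 2, 5}  B4 = {0, 1, 6}  B5 = {0, 1, 3}
Tree: B1–B2, B2–B3, B2–B4, B4–B5

Every bag has size at most 3, so the width is 3 − 1 = 2 and tw(G) ≤ 2. On the other hand G contains the 3-clique {0, 1, 2}. A clique must lie in a single bag of any decomposition, so no decomposition can have width below 2. The upper and lower bounds meet at 2, so that is the treewidth.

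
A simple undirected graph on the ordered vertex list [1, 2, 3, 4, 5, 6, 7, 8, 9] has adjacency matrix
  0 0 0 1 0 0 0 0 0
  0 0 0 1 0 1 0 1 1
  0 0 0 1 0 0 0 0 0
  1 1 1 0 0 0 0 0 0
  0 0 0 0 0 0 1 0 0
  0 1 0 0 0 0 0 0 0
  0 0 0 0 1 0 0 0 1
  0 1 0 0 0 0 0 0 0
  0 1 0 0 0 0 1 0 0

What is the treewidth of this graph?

A width-1 tree decomposition is:
Bags: B1 = {2, 9}  B2 = {7, 9}  B3 = {2, 4}  B4 = {2, 8}  B5 = {2, 6}  B6 = {1, 4}  B7 = {3, 4}  B8 = {5, 7}
Tree: B1–B2, B1–B3, B3–B4, B1–B5, B3–B6, B3–B7, B2–B8
Every bag has size at most 2, so the width is 2 − 1 = 1 and tw(G) ≤ 1. Any graph with an edge has treewidth ≥ 1, and G has the edge 2–9. Hence tw(G) = 1 exactly.

1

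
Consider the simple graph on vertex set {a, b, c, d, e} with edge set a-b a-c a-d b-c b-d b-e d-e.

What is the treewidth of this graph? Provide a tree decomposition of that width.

Every bag has size at most 3, so the width is 3 − 1 = 2 and tw(G) ≤ 2. On the other hand G contains the 3-clique {b, d, e}. A clique must lie in a single bag of any decomposition, so no decomposition can have width below 2. Hence tw(G) = 2 exactly.

Treewidth 2.
One such decomposition:
Bags: B1 = {a, b, c}  B2 = {a, b, d}  B3 = {b, d, e}
Tree: B1–B2, B2–B3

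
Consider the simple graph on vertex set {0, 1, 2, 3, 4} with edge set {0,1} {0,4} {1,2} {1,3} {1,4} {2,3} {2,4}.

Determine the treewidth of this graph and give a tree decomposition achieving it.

Every bag has size at most 3, so the width is 3 − 1 = 2 and tw(G) ≤ 2. On the other hand G contains the 3-clique {0, 1, 4}. A clique must lie in a single bag of any decomposition, so no decomposition can have width below 2. Therefore the treewidth is 2.

Treewidth 2.
Bags: B1 = {1, 2, 3}  B2 = {1, 2, 4}  B3 = {0, 1, 4}
Tree: B1–B2, B2–B3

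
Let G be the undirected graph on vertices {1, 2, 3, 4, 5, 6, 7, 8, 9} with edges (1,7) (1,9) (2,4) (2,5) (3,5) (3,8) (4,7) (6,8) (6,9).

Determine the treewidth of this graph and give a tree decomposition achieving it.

Treewidth 2.
One such decomposition:
Bags: B1 = {2, 4, 7}  B2 = {2, 5, 7}  B3 = {3, 5, 7}  B4 = {3, 7, 8}  B5 = {6, 7, 8}  B6 = {6, 7, 9}  B7 = {1, 7, 9}
Tree: B1–B2, B2–B3, B3–B4, B4–B5, B5–B6, B6–B7

Every bag has size at most 3, so the width is 3 − 1 = 2 and tw(G) ≤ 2. Since 7–4–2–5–3–8–6–9–1–7 is a cycle in G, G is not acyclic. Forests are exactly the graphs of treewidth ≤ 1, so tw(G) ≥ 2. Combining the bounds, tw(G) = 2.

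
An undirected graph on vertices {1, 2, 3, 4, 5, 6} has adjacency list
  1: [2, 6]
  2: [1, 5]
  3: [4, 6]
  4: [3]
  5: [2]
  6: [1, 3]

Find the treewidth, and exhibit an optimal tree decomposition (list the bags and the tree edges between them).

Treewidth 1.
One optimal decomposition is:
Bags: B1 = {2, 5}  B2 = {1, 2}  B3 = {1, 6}  B4 = {3, 6}  B5 = {3, 4}
Tree: B1–B2, B2–B3, B3–B4, B4–B5

Every bag has size at most 2, so the width is 2 − 1 = 1 and tw(G) ≤ 1. Since G has at least one edge (e.g. 5–2), it is not an edgeless graph, so tw(G) ≥ 1. Combining the bounds, tw(G) = 1.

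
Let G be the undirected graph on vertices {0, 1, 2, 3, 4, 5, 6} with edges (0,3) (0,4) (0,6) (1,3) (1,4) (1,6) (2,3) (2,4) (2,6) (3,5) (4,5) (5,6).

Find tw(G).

A width-3 tree decomposition is:
Bags: B1 = {3, 4, 5, 6}  B2 = {0, 3, 4, 6}  B3 = {1, 3, 4, 6}  B4 = {2, 3, 4, 6}
Tree: B1–B2, B2–B3, B3–B4
Every bag has size at most 4, so the width is 4 − 1 = 3 and tw(G) ≤ 3. For the lower bound: the 4 vertex sets {4,5}, {0,6}, {3}, {1} are disjoint, each induces a connected subgraph, and every pair is joined by at least one edge of G. Contracting each set to a single vertex therefore yields K_{4} as a minor, and since treewidth is minor-monotone, tw(G) ≥ tw(K_{4}) = 3. Combining the bounds, tw(G) = 3.

3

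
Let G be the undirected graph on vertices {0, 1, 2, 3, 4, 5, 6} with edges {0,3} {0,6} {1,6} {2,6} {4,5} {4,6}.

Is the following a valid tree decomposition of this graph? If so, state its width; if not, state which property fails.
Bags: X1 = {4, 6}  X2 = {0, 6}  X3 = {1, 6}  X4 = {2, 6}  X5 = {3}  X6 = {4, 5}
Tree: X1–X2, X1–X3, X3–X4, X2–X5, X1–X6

No — edge (0,3) lies in no bag.

A tree decomposition must satisfy three properties: every vertex lies in some bag; for every edge, both endpoints lie together in some bag; and for every vertex, the bags containing it form a connected subtree. Here edge (0,3) lies in no bag, so the decomposition is invalid.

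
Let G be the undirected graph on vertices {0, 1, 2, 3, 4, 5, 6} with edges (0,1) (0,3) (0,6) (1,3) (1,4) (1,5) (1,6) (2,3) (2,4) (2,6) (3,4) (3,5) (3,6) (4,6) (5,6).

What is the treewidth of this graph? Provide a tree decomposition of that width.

Treewidth 3.
Bags: B1 = {0, 1, 3, 6}  B2 = {1, 3, 5, 6}  B3 = {1, 3, 4, 6}  B4 = {2, 3, 4, 6}
Tree: B1–B2, B2–B3, B3–B4

Each bag holds 4 vertices, so the decomposition has width 3, which upper-bounds the treewidth. On the other hand G contains the 4-clique {0, 1, 3, 6}. A clique must lie in a single bag of any decomposition, so no decomposition can have width below 3. Therefore the treewidth is 3.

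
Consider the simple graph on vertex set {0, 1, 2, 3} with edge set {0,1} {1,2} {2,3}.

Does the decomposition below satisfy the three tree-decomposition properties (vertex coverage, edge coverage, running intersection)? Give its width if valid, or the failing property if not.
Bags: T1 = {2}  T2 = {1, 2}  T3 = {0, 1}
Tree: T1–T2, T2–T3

No — vertex 3 appears in no bag.

A tree decomposition must satisfy three properties: every vertex lies in some bag; for every edge, both endpoints lie together in some bag; and for every vertex, the bags containing it form a connected subtree. Here vertex 3 appears in no bag, so the decomposition is invalid.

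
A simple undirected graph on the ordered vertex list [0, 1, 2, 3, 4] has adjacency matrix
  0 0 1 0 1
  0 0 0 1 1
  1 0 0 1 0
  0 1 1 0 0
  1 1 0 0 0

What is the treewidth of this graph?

2

A width-2 tree decomposition is:
Bags: B1 = {0, 2, 3}  B2 = {0, 3, 4}  B3 = {1, 3, 4}
Tree: B1–B2, B2–B3
Every bag has size at most 3, so the width is 3 − 1 = 2 and tw(G) ≤ 2. Since 3–2–0–4–1–3 is a cycle in G, G is not acyclic. Forests are exactly the graphs of treewidth ≤ 1, so tw(G) ≥ 2. Hence tw(G) = 2 exactly.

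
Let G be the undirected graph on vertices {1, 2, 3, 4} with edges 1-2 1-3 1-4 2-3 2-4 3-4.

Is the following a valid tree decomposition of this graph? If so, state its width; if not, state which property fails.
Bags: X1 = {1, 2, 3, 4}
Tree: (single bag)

Every vertex of G appears in some bag (union = {1, 2, 3, 4}); every edge is covered by a bag; and for each vertex v the set of bags containing v is connected in the bag tree. The decomposition is therefore valid. The largest bag has 4 vertices, so the width is 3.

Yes; width 3.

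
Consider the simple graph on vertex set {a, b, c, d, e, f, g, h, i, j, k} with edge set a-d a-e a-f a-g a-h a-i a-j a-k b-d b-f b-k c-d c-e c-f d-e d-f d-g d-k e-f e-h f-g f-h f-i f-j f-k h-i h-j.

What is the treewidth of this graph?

3

A width-3 tree decomposition is:
Bags: B1 = {a, d, e, f}  B2 = {a, d, f, g}  B3 = {a, d, f, k}  B4 = {b, d, f, k}  B5 = {a, e, f, h}  B6 = {a, f, h, j}  B7 = {a, f, h, i}  B8 = {c, d, e, f}
Tree: B1–B2, B2–B3, B3–B4, B1–B5, B5–B6, B6–B7, B1–B8
Every bag has size at most 4, so the width is 4 − 1 = 3 and tw(G) ≤ 3. Conversely, {c, d, e, f} is a clique of size 4, and the vertices of any clique must share a bag in every tree decomposition; so some bag has ≥ 4 vertices and tw(G) ≥ 3. Therefore the treewidth is 3.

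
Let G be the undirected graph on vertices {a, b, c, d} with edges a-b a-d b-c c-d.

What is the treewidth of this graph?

A width-2 tree decomposition is:
Bags: B1 = {a, b, c}  B2 = {a, c, d}
Tree: B1–B2
The largest bag has 3 vertices, giving width 2; this decomposition certifies tw(G) ≤ 2. The edges c–b–a–d–c form a cycle, so G is not a tree and its treewidth is at least 2. Therefore the treewidth is 2.

2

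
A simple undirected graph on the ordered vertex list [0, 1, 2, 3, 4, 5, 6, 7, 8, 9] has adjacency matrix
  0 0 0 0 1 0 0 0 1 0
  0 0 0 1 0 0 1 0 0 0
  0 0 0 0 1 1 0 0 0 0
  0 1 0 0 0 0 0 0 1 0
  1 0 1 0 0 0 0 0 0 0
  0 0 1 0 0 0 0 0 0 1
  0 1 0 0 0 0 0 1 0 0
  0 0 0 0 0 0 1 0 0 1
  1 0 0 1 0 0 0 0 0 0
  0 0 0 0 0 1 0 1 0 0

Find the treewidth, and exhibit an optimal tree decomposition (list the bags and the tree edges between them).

Treewidth 2.
One optimal decomposition is:
Bags: B1 = {0, 3, 8}  B2 = {0, 1, 3}  B3 = {0, 1, 6}  B4 = {0, 6, 7}  B5 = {0, 7, 9}  B6 = {0, 5, 9}  B7 = {0, 2, 5}  B8 = {0, 2, 4}
Tree: B1–B2, B2–B3, B3–B4, B4–B5, B5–B6, B6–B7, B7–B8

Every bag has size at most 3, so the width is 3 − 1 = 2 and tw(G) ≤ 2. The edges 0–8–3–1–6–7–9–5–2–4–0 form a cycle, so G is not a tree and its treewidth is at least 2. The upper and lower bounds meet at 2, so that is the treewidth.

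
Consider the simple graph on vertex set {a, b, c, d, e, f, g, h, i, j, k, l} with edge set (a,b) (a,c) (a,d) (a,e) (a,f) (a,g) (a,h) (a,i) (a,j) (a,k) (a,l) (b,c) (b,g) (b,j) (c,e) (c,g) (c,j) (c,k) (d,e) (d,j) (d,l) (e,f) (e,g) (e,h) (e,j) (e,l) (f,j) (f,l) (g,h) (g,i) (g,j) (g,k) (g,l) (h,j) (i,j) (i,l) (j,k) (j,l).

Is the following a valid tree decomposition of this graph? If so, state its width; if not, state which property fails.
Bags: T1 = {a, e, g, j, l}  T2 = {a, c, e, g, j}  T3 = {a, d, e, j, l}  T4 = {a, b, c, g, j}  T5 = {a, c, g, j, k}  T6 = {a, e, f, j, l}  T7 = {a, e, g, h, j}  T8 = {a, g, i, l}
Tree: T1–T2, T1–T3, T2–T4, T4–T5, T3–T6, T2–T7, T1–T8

No — edge (j,i) lies in no bag.

A tree decomposition must satisfy three properties: every vertex lies in some bag; for every edge, both endpoints lie together in some bag; and for every vertex, the bags containing it form a connected subtree. Here edge (j,i) lies in no bag, so the decomposition is invalid.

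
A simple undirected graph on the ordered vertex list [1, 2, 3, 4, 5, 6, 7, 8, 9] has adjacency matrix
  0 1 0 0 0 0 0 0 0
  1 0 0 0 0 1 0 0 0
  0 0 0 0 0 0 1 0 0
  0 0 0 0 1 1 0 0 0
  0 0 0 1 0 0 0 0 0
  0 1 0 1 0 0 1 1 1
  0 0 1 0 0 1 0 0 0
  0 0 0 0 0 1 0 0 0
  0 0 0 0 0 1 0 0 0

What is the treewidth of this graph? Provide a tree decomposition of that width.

Treewidth 1.
Bags: B1 = {2, 6}  B2 = {6, 7}  B3 = {3, 7}  B4 = {6, 8}  B5 = {6, 9}  B6 = {4, 6}  B7 = {1, 2}  B8 = {4, 5}
Tree: B1–B2, B2–B3, B2–B4, B2–B5, B4–B6, B1–B7, B6–B8

Each bag holds 2 vertices, so the decomposition has width 1, which upper-bounds the treewidth. Any graph with an edge has treewidth ≥ 1, and G has the edge 6–2. Hence tw(G) = 1 exactly.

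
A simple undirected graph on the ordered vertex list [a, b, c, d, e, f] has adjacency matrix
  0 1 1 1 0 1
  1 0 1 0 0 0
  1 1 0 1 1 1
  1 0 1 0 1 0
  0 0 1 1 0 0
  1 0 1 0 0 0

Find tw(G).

A width-2 tree decomposition is:
Bags: B1 = {a, b, c}  B2 = {a, c, d}  B3 = {a, c, f}  B4 = {c, d, e}
Tree: B1–B2, B2–B3, B2–B4
Each bag holds 3 vertices, so the decomposition has width 2, which upper-bounds the treewidth. For the lower bound, the 3 vertices {c, d, e} are pairwise adjacent, and any tree decomposition puts a clique entirely inside one bag — forcing width ≥ 2. The upper and lower bounds meet at 2, so that is the treewidth.

2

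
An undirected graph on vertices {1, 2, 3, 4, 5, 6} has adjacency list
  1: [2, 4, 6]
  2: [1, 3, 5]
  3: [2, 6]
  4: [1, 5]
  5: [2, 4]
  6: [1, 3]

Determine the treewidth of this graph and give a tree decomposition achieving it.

Every bag has size at most 3, so the width is 3 − 1 = 2 and tw(G) ≤ 2. Since 3–6–1–2–3 is a cycle in G, G is not acyclic. Forests are exactly the graphs of treewidth ≤ 1, so tw(G) ≥ 2. Therefore the treewidth is 2.

Treewidth 2.
One optimal decomposition is:
Bags: B1 = {2, 3, 6}  B2 = {1, 2, 6}  B3 = {1, 2, 5}  B4 = {1, 4, 5}
Tree: B1–B2, B2–B3, B3–B4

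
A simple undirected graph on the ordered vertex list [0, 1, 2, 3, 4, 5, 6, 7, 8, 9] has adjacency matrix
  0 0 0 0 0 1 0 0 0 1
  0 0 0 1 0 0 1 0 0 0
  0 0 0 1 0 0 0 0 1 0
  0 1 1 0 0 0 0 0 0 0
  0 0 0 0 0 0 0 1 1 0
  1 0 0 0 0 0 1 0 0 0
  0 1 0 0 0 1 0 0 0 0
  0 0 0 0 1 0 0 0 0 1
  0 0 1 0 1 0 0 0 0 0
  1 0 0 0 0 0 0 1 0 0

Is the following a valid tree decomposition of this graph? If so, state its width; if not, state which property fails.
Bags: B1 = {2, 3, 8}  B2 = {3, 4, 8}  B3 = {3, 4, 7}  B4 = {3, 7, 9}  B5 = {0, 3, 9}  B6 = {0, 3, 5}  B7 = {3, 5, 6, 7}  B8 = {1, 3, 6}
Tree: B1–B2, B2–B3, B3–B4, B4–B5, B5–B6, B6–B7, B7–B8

A tree decomposition must satisfy three properties: every vertex lies in some bag; for every edge, both endpoints lie together in some bag; and for every vertex, the bags containing it form a connected subtree. Here bags containing vertex 7 are not connected in the tree, so the decomposition is invalid.

No — bags containing vertex 7 are not connected in the tree.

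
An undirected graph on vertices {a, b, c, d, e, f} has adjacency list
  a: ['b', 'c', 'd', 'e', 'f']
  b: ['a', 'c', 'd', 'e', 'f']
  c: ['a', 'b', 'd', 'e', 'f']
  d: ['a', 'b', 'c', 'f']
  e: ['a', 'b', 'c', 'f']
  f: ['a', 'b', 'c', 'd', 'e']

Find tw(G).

A width-4 tree decomposition is:
Bags: B1 = {a, b, c, d, f}  B2 = {a, b, c, e, f}
Tree: B1–B2
The largest bag has 5 vertices, giving width 4; this decomposition certifies tw(G) ≤ 4. On the other hand G contains the 5-clique {a, b, c, d, f}. A clique must lie in a single bag of any decomposition, so no decomposition can have width below 4. The upper and lower bounds meet at 4, so that is the treewidth.

4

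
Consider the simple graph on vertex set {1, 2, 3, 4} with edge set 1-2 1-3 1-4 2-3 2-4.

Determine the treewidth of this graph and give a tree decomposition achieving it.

Treewidth 2.
Bags: B1 = {1, 2, 4}  B2 = {1, 2, 3}
Tree: B1–B2

Each bag holds 3 vertices, so the decomposition has width 2, which upper-bounds the treewidth. For the lower bound, the 3 vertices {1, 2, 3} are pairwise adjacent, and any tree decomposition puts a clique entirely inside one bag — forcing width ≥ 2. The upper and lower bounds meet at 2, so that is the treewidth.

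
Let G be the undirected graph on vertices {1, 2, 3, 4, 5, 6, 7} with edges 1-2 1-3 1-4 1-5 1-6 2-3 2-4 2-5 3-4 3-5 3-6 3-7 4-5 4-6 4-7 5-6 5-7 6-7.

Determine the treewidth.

A width-4 tree decomposition is:
Bags: B1 = {1, 3, 4, 5, 6}  B2 = {3, 4, 5, 6, 7}  B3 = {1, 2, 3, 4, 5}
Tree: B1–B2, B1–B3
The largest bag has 5 vertices, giving width 4; this decomposition certifies tw(G) ≤ 4. For the lower bound, the 5 vertices {1, 2, 3, 4, 5} are pairwise adjacent, and any tree decomposition puts a clique entirely inside one bag — forcing width ≥ 4. The upper and lower bounds meet at 4, so that is the treewidth.

4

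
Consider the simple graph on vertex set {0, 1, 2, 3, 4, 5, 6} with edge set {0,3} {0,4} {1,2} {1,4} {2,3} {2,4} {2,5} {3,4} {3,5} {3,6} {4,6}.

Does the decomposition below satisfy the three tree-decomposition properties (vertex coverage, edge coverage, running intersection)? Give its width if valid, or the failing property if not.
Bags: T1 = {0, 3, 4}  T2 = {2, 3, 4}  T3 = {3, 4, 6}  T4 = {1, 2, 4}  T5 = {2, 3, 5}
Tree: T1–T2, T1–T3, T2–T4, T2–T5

Checking the three conditions: (i) the bags cover all of {0, 1, 2, 3, 4, 5, 6}; (ii) for each edge, some bag contains both endpoints; (iii) the bags containing any fixed vertex form a subtree. All hold, so the decomposition is valid with width 3 − 1 = 2.

Yes; width 2.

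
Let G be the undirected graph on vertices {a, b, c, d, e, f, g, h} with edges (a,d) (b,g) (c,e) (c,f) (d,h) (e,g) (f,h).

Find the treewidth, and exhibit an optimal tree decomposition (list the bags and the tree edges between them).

The largest bag has 2 vertices, giving width 1; this decomposition certifies tw(G) ≤ 1. Any graph with an edge has treewidth ≥ 1, and G has the edge a–d. Therefore the treewidth is 1.

Treewidth 1.
Bags: B1 = {a, d}  B2 = {d, h}  B3 = {f, h}  B4 = {c, f}  B5 = {c, e}  B6 = {e, g}  B7 = {b, g}
Tree: B1–B2, B2–B3, B3–B4, B4–B5, B5–B6, B6–B7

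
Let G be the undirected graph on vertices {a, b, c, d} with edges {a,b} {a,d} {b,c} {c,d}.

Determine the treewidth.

2

A width-2 tree decomposition is:
Bags: B1 = {b, c, d}  B2 = {a, b, d}
Tree: B1–B2
Each bag holds 3 vertices, so the decomposition has width 2, which upper-bounds the treewidth. Since d–c–b–a–d is a cycle in G, G is not acyclic. Forests are exactly the graphs of treewidth ≤ 1, so tw(G) ≥ 2. Combining the bounds, tw(G) = 2.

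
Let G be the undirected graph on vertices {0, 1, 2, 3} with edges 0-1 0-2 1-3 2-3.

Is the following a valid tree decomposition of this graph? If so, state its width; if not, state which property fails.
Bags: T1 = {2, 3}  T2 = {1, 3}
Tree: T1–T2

A tree decomposition must satisfy three properties: every vertex lies in some bag; for every edge, both endpoints lie together in some bag; and for every vertex, the bags containing it form a connected subtree. Here vertex 0 appears in no bag, so the decomposition is invalid.

No — vertex 0 appears in no bag.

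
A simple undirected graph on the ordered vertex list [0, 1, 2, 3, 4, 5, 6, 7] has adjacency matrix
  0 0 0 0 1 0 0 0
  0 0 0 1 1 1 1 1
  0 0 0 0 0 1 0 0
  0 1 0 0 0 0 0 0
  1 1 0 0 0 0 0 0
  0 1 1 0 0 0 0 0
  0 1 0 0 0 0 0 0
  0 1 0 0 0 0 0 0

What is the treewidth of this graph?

A width-1 tree decomposition is:
Bags: B1 = {1, 4}  B2 = {1, 5}  B3 = {1, 3}  B4 = {1, 7}  B5 = {1, 6}  B6 = {0, 4}  B7 = {2, 5}
Tree: B1–B2, B1–B3, B2–B4, B4–B5, B1–B6, B2–B7
Every bag has size at most 2, so the width is 2 − 1 = 1 and tw(G) ≤ 1. G has an edge, so its treewidth is at least 1. The upper and lower bounds meet at 1, so that is the treewidth.

1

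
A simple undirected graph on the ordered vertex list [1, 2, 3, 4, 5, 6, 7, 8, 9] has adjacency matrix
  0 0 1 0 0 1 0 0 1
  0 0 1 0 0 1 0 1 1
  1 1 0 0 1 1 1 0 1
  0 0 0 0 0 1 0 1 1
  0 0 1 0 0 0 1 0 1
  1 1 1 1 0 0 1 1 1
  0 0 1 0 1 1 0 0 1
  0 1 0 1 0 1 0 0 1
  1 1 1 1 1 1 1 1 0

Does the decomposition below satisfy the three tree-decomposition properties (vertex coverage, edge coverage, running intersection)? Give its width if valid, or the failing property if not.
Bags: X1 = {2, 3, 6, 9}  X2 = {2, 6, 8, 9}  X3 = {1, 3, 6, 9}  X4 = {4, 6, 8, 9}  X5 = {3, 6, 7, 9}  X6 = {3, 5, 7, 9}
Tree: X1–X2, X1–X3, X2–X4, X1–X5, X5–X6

Yes; width 3.

Vertex coverage: the bags together contain {1, 2, 3, 4, 5, 6, 7, 8, 9}, the full vertex set. Edge coverage: each edge of G has both endpoints in at least one bag. Running intersection: for every vertex, the bags containing it form a connected subtree. All three properties hold, so this is a valid tree decomposition of width max|bag| − 1 = 3, and hence tw(G) ≤ 3.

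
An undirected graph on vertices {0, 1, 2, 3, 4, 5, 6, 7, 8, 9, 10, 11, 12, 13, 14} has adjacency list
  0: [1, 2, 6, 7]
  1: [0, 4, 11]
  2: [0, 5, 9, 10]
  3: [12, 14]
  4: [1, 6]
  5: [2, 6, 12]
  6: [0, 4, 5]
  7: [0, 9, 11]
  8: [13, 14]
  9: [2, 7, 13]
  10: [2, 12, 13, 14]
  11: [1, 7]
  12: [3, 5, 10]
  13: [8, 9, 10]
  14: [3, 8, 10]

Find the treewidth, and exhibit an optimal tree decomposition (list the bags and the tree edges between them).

The largest bag has 4 vertices, giving width 3; this decomposition certifies tw(G) ≤ 3. For the lower bound: the 4 vertex sets {1,4,11}, {6}, {0}, {2,5,7,9} are disjoint, each induces a connected subgraph, and every pair is joined by at least one edge of G. Contracting each set to a single vertex therefore yields K_{4} as a minor, and since treewidth is minor-monotone, tw(G) ≥ tw(K_{4}) = 3. Combining the bounds, tw(G) = 3.

Treewidth 3.
Bags: B1 = {1, 4, 6, 11}  B2 = {0, 1, 6, 11}  B3 = {0, 6, 7, 11}  B4 = {0, 5, 6, 7}  B5 = {0, 2, 5, 7}  B6 = {2, 5, 7, 9}  B7 = {2, 5, 9, 12}  B8 = {2, 9, 10, 12}  B9 = {9, 10, 12, 13}  B10 = {3, 10, 12, 13}  B11 = {3, 10, 13, 14}  B12 = {3, 8, 13, 14}
Tree: B1–B2, B2–B3, B3–B4, B4–B5, B5–B6, B6–B7, B7–B8, B8–B9, B9–B10, B10–B11, B11–B12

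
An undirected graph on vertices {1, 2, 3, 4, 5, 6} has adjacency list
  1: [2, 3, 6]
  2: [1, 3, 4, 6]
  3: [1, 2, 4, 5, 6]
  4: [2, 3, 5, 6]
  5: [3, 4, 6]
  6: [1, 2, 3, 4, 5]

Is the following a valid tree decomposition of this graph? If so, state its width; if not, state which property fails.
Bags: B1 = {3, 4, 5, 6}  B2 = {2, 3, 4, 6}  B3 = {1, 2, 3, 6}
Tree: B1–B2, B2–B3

Checking the three conditions: (i) the bags cover all of {1, 2, 3, 4, 5, 6}; (ii) for each edge, some bag contains both endpoints; (iii) the bags containing any fixed vertex form a subtree. All hold, so the decomposition is valid with width 4 − 1 = 3.

Yes; width 3.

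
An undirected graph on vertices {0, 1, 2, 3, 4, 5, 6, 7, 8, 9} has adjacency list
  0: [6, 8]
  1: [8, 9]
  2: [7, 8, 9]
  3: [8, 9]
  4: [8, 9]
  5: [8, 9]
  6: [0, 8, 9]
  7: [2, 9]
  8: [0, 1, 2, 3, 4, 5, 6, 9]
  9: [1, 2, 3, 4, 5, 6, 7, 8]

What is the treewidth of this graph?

A width-2 tree decomposition is:
Bags: B1 = {6, 8, 9}  B2 = {1, 8, 9}  B3 = {2, 8, 9}  B4 = {2, 7, 9}  B5 = {5, 8, 9}  B6 = {4, 8, 9}  B7 = {0, 6, 8}  B8 = {3, 8, 9}
Tree: B1–B2, B2–B3, B3–B4, B2–B5, B5–B6, B1–B7, B5–B8
Every bag has size at most 3, so the width is 3 − 1 = 2 and tw(G) ≤ 2. On the other hand G contains the 3-clique {0, 6, 8}. A clique must lie in a single bag of any decomposition, so no decomposition can have width below 2. Therefore the treewidth is 2.

2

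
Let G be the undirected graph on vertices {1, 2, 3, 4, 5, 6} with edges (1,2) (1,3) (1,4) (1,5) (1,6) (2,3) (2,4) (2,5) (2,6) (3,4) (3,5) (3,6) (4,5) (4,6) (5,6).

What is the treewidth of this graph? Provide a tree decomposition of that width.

Treewidth 5.
One optimal decomposition is:
Bags: B1 = {1, 2, 3, 4, 5, 6}
Tree: (single bag)

With just one bag of size 6, the width is 6 − 1 = 5, so tw(G) ≤ 5. On the other hand G contains the 6-clique {1, 2, 3, 4, 5, 6}. A clique must lie in a single bag of any decomposition, so no decomposition can have width below 5. Therefore the treewidth is 5.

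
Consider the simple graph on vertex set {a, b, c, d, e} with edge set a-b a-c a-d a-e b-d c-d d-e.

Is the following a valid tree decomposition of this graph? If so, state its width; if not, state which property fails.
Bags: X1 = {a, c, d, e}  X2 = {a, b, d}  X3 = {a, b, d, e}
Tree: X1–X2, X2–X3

No — bags containing vertex e are not connected in the tree.

A tree decomposition must satisfy three properties: every vertex lies in some bag; for every edge, both endpoints lie together in some bag; and for every vertex, the bags containing it form a connected subtree. Here bags containing vertex e are not connected in the tree, so the decomposition is invalid.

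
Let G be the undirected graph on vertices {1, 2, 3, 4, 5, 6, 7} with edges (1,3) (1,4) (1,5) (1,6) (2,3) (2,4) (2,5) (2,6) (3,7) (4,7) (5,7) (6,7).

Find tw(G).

A width-3 tree decomposition is:
Bags: B1 = {1, 2, 3, 7}  B2 = {1, 2, 6, 7}  B3 = {1, 2, 5, 7}  B4 = {1, 2, 4, 7}
Tree: B1–B2, B2–B3, B3–B4
Each bag holds 4 vertices, so the decomposition has width 3, which upper-bounds the treewidth. For the lower bound: the 4 vertex sets {2,3}, {6,7}, {1}, {5} are disjoint, each induces a connected subgraph, and every pair is joined by at least one edge of G. Contracting each set to a single vertex therefore yields K_{4} as a minor, and since treewidth is minor-monotone, tw(G) ≥ tw(K_{4}) = 3. Therefore the treewidth is 3.

3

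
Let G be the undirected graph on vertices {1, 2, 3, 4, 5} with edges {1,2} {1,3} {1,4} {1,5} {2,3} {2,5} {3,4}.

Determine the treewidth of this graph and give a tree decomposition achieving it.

Treewidth 2.
Bags: B1 = {1, 2, 3}  B2 = {1, 3, 4}  B3 = {1, 2, 5}
Tree: B1–B2, B1–B3

Every bag has size at most 3, so the width is 3 − 1 = 2 and tw(G) ≤ 2. For the lower bound, the 3 vertices {1, 2, 3} are pairwise adjacent, and any tree decomposition puts a clique entirely inside one bag — forcing width ≥ 2. Combining the bounds, tw(G) = 2.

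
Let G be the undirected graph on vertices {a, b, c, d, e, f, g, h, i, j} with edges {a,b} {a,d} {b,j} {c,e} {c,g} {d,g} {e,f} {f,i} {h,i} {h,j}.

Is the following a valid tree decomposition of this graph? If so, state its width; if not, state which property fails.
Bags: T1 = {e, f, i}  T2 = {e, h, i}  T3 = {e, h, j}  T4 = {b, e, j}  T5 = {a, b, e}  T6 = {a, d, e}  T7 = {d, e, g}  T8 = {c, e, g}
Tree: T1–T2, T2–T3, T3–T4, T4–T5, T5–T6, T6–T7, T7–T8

Yes; width 2.

Every vertex of G appears in some bag (union = {a, b, c, d, e, f, g, h, i, j}); every edge is covered by a bag; and for each vertex v the set of bags containing v is connected in the bag tree. The decomposition is therefore valid. The largest bag has 3 vertices, so the width is 2.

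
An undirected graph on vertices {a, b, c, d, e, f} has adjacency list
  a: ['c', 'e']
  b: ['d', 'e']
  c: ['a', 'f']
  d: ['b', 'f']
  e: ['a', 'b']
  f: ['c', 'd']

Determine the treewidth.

2

A width-2 tree decomposition is:
Bags: B1 = {b, d, f}  B2 = {b, e, f}  B3 = {a, e, f}  B4 = {a, c, f}
Tree: B1–B2, B2–B3, B3–B4
Every bag has size at most 3, so the width is 3 − 1 = 2 and tw(G) ≤ 2. For the lower bound, G contains the cycle f–d–b–e–a–c–f, so G is not a forest; only forests have treewidth ≤ 1, hence tw(G) ≥ 2. Combining the bounds, tw(G) = 2.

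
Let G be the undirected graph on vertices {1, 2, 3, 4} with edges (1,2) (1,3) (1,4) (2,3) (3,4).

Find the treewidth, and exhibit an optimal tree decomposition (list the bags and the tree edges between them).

Treewidth 2.
Bags: B1 = {1, 3, 4}  B2 = {1, 2, 3}
Tree: B1–B2

Every bag has size at most 3, so the width is 3 − 1 = 2 and tw(G) ≤ 2. For the lower bound, the 3 vertices {1, 2, 3} are pairwise adjacent, and any tree decomposition puts a clique entirely inside one bag — forcing width ≥ 2. Hence tw(G) = 2 exactly.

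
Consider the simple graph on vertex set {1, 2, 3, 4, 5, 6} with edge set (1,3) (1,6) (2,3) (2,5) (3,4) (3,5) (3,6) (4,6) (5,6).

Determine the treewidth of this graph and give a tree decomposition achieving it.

Each bag holds 3 vertices, so the decomposition has width 2, which upper-bounds the treewidth. For the lower bound, the 3 vertices {2, 3, 5} are pairwise adjacent, and any tree decomposition puts a clique entirely inside one bag — forcing width ≥ 2. The upper and lower bounds meet at 2, so that is the treewidth.

Treewidth 2.
Bags: B1 = {3, 5, 6}  B2 = {1, 3, 6}  B3 = {3, 4, 6}  B4 = {2, 3, 5}
Tree: B1–B2, B2–B3, B1–B4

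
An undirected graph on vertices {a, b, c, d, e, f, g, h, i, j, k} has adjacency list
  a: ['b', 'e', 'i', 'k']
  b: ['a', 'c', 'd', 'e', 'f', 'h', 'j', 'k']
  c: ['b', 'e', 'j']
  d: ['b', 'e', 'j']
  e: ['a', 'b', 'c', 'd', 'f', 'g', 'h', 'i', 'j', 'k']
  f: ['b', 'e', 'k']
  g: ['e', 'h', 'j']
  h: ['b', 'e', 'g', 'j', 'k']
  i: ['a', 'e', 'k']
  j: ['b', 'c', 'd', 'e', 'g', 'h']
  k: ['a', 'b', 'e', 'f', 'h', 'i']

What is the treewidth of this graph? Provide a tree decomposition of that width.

Every bag has size at most 4, so the width is 4 − 1 = 3 and tw(G) ≤ 3. Conversely, {e, g, h, j} is a clique of size 4, and the vertices of any clique must share a bag in every tree decomposition; so some bag has ≥ 4 vertices and tw(G) ≥ 3. Hence tw(G) = 3 exactly.

Treewidth 3.
One optimal decomposition is:
Bags: B1 = {b, e, h, k}  B2 = {a, b, e, k}  B3 = {b, e, f, k}  B4 = {a, e, i, k}  B5 = {b, e, h, j}  B6 = {b, c, e, j}  B7 = {e, g, h, j}  B8 = {b, d, e, j}
Tree: B1–B2, B1–B3, B2–B4, B1–B5, B5–B6, B5–B7, B6–B8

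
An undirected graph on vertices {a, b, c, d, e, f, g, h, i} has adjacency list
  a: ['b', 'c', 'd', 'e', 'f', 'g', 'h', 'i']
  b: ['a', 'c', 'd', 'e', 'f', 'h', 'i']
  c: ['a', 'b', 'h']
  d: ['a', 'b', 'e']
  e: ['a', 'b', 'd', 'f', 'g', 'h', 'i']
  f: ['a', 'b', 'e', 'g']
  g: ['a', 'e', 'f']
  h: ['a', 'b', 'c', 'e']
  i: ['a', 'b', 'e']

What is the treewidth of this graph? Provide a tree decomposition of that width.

Each bag holds 4 vertices, so the decomposition has width 3, which upper-bounds the treewidth. For the lower bound, the 4 vertices {a, e, f, g} are pairwise adjacent, and any tree decomposition puts a clique entirely inside one bag — forcing width ≥ 3. Hence tw(G) = 3 exactly.

Treewidth 3.
Bags: B1 = {a, e, f, g}  B2 = {a, b, e, f}  B3 = {a, b, e, h}  B4 = {a, b, e, i}  B5 = {a, b, d, e}  B6 = {a, b, c, h}
Tree: B1–B2, B2–B3, B3–B4, B2–B5, B3–B6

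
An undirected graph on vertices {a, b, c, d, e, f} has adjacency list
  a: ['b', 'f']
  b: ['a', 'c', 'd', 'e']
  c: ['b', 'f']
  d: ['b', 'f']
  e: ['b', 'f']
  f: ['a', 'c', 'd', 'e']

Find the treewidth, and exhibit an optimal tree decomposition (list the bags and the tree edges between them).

Treewidth 2.
One such decomposition:
Bags: B1 = {b, c, f}  B2 = {b, d, f}  B3 = {a, b, f}  B4 = {b, e, f}
Tree: B1–B2, B2–B3, B3–B4

Every bag has size at most 3, so the width is 3 − 1 = 2 and tw(G) ≤ 2. Since b–c–f–d–b is a cycle in G, G is not acyclic. Forests are exactly the graphs of treewidth ≤ 1, so tw(G) ≥ 2. Therefore the treewidth is 2.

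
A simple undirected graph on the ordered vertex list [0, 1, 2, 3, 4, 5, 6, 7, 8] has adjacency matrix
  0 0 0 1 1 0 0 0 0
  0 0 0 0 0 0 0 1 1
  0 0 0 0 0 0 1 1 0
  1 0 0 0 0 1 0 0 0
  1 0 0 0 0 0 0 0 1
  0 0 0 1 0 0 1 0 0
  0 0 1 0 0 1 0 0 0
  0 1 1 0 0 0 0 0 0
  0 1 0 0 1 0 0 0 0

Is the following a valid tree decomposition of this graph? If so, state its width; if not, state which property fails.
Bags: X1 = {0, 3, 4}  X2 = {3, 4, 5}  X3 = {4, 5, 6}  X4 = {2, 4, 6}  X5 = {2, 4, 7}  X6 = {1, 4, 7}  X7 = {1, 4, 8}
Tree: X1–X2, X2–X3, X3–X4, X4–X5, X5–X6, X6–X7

Yes; width 2.

Vertex coverage: the bags together contain {0, 1, 2, 3, 4, 5, 6, 7, 8}, the full vertex set. Edge coverage: each edge of G has both endpoints in at least one bag. Running intersection: for every vertex, the bags containing it form a connected subtree. All three properties hold, so this is a valid tree decomposition of width max|bag| − 1 = 2, and hence tw(G) ≤ 2.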